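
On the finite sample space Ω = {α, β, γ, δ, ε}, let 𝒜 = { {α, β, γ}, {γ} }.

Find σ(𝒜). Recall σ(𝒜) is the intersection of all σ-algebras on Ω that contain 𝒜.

σ(𝒜) = { {}, {γ}, {α, β}, {δ, ε}, {α, β, γ}, {γ, δ, ε}, {α, β, δ, ε}, Ω }

Trace:
Take S₀ = 𝒜 ∪ {∅, Ω} = { {}, {γ}, {α, β, γ}, Ω }.
Round 1: +2 →
  {δ, ε}  = ᶜ of {α, β, γ}
  {α, β, δ, ε}  = ᶜ of {γ}
Round 2 (1 new):
  {γ, δ, ε}  = {δ, ε} ∪ {γ}
Round 3: +1 →
  {α, β}  = ᶜ of {γ, δ, ε}
Round 4: closed — nothing new.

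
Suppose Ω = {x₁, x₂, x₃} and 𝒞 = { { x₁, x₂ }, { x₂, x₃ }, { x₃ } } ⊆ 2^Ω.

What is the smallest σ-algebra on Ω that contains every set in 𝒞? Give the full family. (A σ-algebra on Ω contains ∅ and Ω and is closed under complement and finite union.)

Start: 𝒞 ∪ {∅, Ω} = { {  }, { x₃ }, { x₁, x₂ }, { x₂, x₃ }, Ω }.
Pass 1 adds 1:
  { x₁ }  = { x₂, x₃ }ᶜ
  (now 6)
Pass 2: 1 new —
  { x₁, x₃ }  = { x₃ } ∪ { x₁ }
  (now 7)
Pass 3: 1 new —
  { x₂ }  = { x₁, x₃ }ᶜ
  (now 8)
After Pass 4 the family is unchanged; done.

Hence σ(𝒞) has 8 members: { {  }, { x₁ }, { x₂ }, { x₃ }, { x₁, x₂ }, { x₁, x₃ }, { x₂, x₃ }, Ω }.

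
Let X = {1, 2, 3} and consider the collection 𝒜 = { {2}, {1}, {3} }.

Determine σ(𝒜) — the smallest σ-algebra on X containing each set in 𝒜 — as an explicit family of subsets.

σ(𝒜) = { {}, {1}, {2}, {3}, {1,2}, {1,3}, {2,3}, X }

Trace:
Take S₀ = 𝒜 ∪ {∅, X} = { {}, {1}, {2}, {3}, X }.
Step 1 adds 3:
  {1,2}  = complement {3}
  {1,3}  = complement {2}
  {2,3}  = complement {1}
  |family| = 8
After Step 2 the family is unchanged; done.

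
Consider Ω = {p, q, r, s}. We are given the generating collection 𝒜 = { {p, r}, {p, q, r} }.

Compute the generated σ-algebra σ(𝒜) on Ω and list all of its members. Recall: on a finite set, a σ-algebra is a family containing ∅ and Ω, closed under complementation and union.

Take S₀ = 𝒜 ∪ {∅, Ω} = { {}, {p, r}, {p, q, r}, Ω }.
Round 1 (2 new):
  {s}  = complement {p, q, r}
  {q, s}  = complement {p, r}
  [6 total]
Round 2 adds 1:
  {p, r, s}  = {p, r} ∪ {s}
  [7 total]
Round 3 adds 1:
  {q}  = complement {p, r, s}
  [8 total]
Round 4: closed — nothing new.

Hence σ(𝒜) has 8 members: { {}, {q}, {s}, {p, r}, {q, s}, {p, q, r}, {p, r, s}, Ω }.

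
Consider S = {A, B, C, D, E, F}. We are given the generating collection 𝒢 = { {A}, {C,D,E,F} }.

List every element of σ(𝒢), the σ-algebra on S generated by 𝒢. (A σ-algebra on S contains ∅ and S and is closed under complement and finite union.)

Answer: σ(𝒢) = { {}, {A}, {B}, {A,B}, {C,D,E,F}, {A,C,D,E,F}, {B,C,D,E,F}, S }

Check:
Seed the family with 𝒢 together with ∅ and S: { {}, {A}, {C,D,E,F}, S }.
Round 1: 3 new —
  {A,B}  = ᶜ of {C,D,E,F}
  {A,C,D,E,F}  = {C,D,E,F} ∪ {A}
  {B,C,D,E,F}  = ᶜ of {A}
  |family| = 7
Round 2: 1 new —
  {B}  = ᶜ of {A,C,D,E,F}
  |family| = 8
Round 3: closed — nothing new.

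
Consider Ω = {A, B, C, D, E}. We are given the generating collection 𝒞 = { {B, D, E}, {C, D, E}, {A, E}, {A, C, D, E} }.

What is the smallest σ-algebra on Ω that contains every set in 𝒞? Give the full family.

Begin from { {}, {A, E}, {B, D, E}, {C, D, E}, {A, C, D, E}, Ω } (that is, 𝒞 plus ∅ and Ω).
Step 1 (6 new):
  {B}  = Ω∖{A, C, D, E}
  {A, B}  = Ω∖{C, D, E}
  {A, C}  = Ω∖{B, D, E}
  {B, C, D}  = Ω∖{A, E}
  {A, B, D, E}  = {A, E} ∪ {B, D, E}
  {B, C, D, E}  = {C, D, E} ∪ {B, D, E}
  — 12 sets.
Step 2: 6 new —
  {A}  = Ω∖{B, C, D, E}
  {C}  = Ω∖{A, B, D, E}
  {A, B, C}  = {A, B} ∪ {A, C}
  {A, B, E}  = {A, B} ∪ {A, E}
  {A, C, E}  = {A, C} ∪ {A, E}
  {A, B, C, D}  = {B, C, D} ∪ {A, B}
  — 18 sets.
Step 3 (6 new):
  {E}  = Ω∖{A, B, C, D}
  {B, C}  = {C} ∪ {B}
  {B, D}  = Ω∖{A, C, E}
  {C, D}  = Ω∖{A, B, E}
  {D, E}  = Ω∖{A, B, C}
  {A, B, C, E}  = {C} ∪ {A, B, E}
  — 24 sets.
Step 4 (7 new):
  {D}  = Ω∖{A, B, C, E}
  {B, E}  = {B} ∪ {E}
  {C, E}  = {E} ∪ {C}
  {A, B, D}  = {A, B} ∪ {B, D}
  {A, C, D}  = {C, D} ∪ {A, C}
  {A, D, E}  = Ω∖{B, C}
  {B, C, E}  = {E} ∪ {B, C}
  — 31 sets.
Step 5 (1 new):
  {A, D}  = Ω∖{B, C, E}
  — 32 sets.
Step 6: no new sets; the family is a σ-algebra.

|σ(𝒞)| = 32.  σ(𝒞) = { {}, {A}, {B}, {C}, {D}, {E}, {A, B}, {A, C}, {A, D}, {A, E}, {B, C}, {B, D}, {B, E}, {C, D}, {C, E}, {D, E}, {A, B, C}, {A, B, D}, {A, B, E}, {A, C, D}, {A, C, E}, {A, D, E}, {B, C, D}, {B, C, E}, {B, D, E}, {C, D, E}, {A, B, C, D}, {A, B, C, E}, {A, B, D, E}, {A, C, D, E}, {B, C, D, E}, Ω }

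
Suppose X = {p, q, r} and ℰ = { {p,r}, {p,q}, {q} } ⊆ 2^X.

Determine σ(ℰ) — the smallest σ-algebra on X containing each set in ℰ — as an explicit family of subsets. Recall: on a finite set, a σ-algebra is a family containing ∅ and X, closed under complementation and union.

σ(ℰ) = { ∅, {p}, {q}, {r}, {p,q}, {p,r}, {q,r}, X }

Trace:
Begin from { ∅, {q}, {p,q}, {p,r}, X } (that is, ℰ plus ∅ and X).
Pass 1 adds 1:
  {r}  = {p,q}ᶜ
  (now 6)
Pass 2: +1 →
  {q,r}  = {r} ∪ {q}
  (now 7)
Pass 3 (1 new):
  {p}  = {q,r}ᶜ
  (now 8)
Pass 4: no new sets; the family is a σ-algebra.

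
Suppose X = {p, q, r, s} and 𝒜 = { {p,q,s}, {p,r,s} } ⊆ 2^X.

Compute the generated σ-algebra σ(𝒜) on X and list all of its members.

Begin from { ∅, {p,q,s}, {p,r,s}, X } (that is, 𝒜 plus ∅ and X).
Pass 1: +2 →
  {q}  = {p,r,s}ᶜ
  {r}  = {p,q,s}ᶜ
  |family| = 6
Pass 2: 1 new —
  {q,r}  = {r} ∪ {q}
  |family| = 7
Pass 3 (1 new):
  {p,s}  = {q,r}ᶜ
  |family| = 8
Pass 4: no new sets; the family is a σ-algebra.

Hence σ(𝒜) has 8 members: { ∅, {q}, {r}, {p,s}, {q,r}, {p,q,s}, {p,r,s}, X }.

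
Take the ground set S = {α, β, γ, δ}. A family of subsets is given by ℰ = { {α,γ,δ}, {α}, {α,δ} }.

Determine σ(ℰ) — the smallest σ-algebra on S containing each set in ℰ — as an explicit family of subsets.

Answer: σ(ℰ) = { {}, {α}, {β}, {γ}, {δ}, {α,β}, {α,γ}, {α,δ}, {β,γ}, {β,δ}, {γ,δ}, {α,β,γ}, {α,β,δ}, {α,γ,δ}, {β,γ,δ}, S }

Derivation:
Start: ℰ ∪ {∅, S} = { {}, {α}, {α,δ}, {α,γ,δ}, S }.
Round 1. New:
  {β}  = complement {α,γ,δ}
  {β,γ}  = complement {α,δ}
  {β,γ,δ}  = complement {α}
  |family| = 8
Round 2 adds 3:
  {α,β}  = {β} ∪ {α}
  {α,β,γ}  = {β,γ} ∪ {α}
  {α,β,δ}  = {β} ∪ {α,δ}
  |family| = 11
Round 3: +3 →
  {γ}  = complement {α,β,δ}
  {δ}  = complement {α,β,γ}
  {γ,δ}  = complement {α,β}
  |family| = 14
Round 4 (2 new):
  {α,γ}  = {γ} ∪ {α}
  {β,δ}  = {δ} ∪ {β}
  |family| = 16
Round 5: closed — nothing new.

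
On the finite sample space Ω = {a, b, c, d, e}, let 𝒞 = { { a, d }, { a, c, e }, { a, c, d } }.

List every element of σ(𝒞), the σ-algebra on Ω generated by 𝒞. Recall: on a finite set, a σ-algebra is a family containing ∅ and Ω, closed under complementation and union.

Begin from { ∅, { a, d }, { a, c, d }, { a, c, e }, Ω } (that is, 𝒞 plus ∅ and Ω).
Step 1 adds 4:
  { b, d }  = { a, c, e }ᶜ
  { b, e }  = { a, c, d }ᶜ
  { b, c, e }  = { a, d }ᶜ
  { a, c, d, e }  = { a, c, d } ∪ { a, c, e }
  [9 total]
Step 2 (7 new):
  { b }  = { a, c, d, e }ᶜ
  { a, b, d }  = { a, d } ∪ { b, d }
  { b, d, e }  = { b, e } ∪ { b, d }
  { a, b, c, d }  = { a, c, d } ∪ { b, d }
  { a, b, c, e }  = { b, e } ∪ { a, c, e }
  { a, b, d, e }  = { b, e } ∪ { a, d }
  { b, c, d, e }  = { b, c, e } ∪ { b, d }
  [16 total]
Step 3: +6 →
  { a }  = { b, c, d, e }ᶜ
  { c }  = { a, b, d, e }ᶜ
  { d }  = { a, b, c, e }ᶜ
  { e }  = { a, b, c, d }ᶜ
  { a, c }  = { b, d, e }ᶜ
  { c, e }  = { a, b, d }ᶜ
  [22 total]
Step 4: +10 →
  { a, b }  = { b } ∪ { a }
  { a, e }  = { e } ∪ { a }
  { b, c }  = { b } ∪ { c }
  { c, d }  = { c } ∪ { d }
  { d, e }  = { e } ∪ { d }
  { a, b, c }  = { b } ∪ { a, c }
  { a, b, e }  = { b, e } ∪ { a }
  { a, d, e }  = { e } ∪ { a, d }
  { b, c, d }  = { c } ∪ { b, d }
  { c, d, e }  = { d } ∪ { c, e }
  [32 total]
Step 5: stable.

|σ(𝒞)| = 32.  σ(𝒞) = { ∅, { a }, { b }, { c }, { d }, { e }, { a, b }, { a, c }, { a, d }, { a, e }, { b, c }, { b, d }, { b, e }, { c, d }, { c, e }, { d, e }, { a, b, c }, { a, b, d }, { a, b, e }, { a, c, d }, { a, c, e }, { a, d, e }, { b, c, d }, { b, c, e }, { b, d, e }, { c, d, e }, { a, b, c, d }, { a, b, c, e }, { a, b, d, e }, { a, c, d, e }, { b, c, d, e }, Ω }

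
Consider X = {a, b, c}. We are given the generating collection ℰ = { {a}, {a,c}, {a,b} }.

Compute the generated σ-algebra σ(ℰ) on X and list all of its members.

Begin from { {}, {a}, {a,b}, {a,c}, X } (that is, ℰ plus ∅ and X).
Pass 1 (3 new):
  {b}  = {a,c}ᶜ
  {c}  = {a,b}ᶜ
  {b,c}  = {a}ᶜ
Pass 2: no new sets; the family is a σ-algebra.

σ(ℰ) = { {}, {a}, {b}, {c}, {a,b}, {a,c}, {b,c}, X }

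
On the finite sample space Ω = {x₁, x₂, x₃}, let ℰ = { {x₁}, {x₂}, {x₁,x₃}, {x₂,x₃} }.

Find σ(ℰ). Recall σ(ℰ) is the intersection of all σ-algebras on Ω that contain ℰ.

Take S₀ = ℰ ∪ {∅, Ω} = { {}, {x₁}, {x₂}, {x₁,x₃}, {x₂,x₃}, Ω }.
Iteration 1 adds 1:
  {x₁,x₂}  = {x₂} ∪ {x₁}
  (now 7)
Iteration 2 (1 new):
  {x₃}  = Ω∖{x₁,x₂}
  (now 8)
Iteration 3: already closed under ᶜ and ∪.

σ(ℰ) = { {}, {x₁}, {x₂}, {x₃}, {x₁,x₂}, {x₁,x₃}, {x₂,x₃}, Ω }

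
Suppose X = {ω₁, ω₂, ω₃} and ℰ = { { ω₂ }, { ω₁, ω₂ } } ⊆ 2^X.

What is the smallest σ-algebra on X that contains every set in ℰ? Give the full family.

σ(ℰ) = { {}, { ω₁ }, { ω₂ }, { ω₃ }, { ω₁, ω₂ }, { ω₁, ω₃ }, { ω₂, ω₃ }, X }

Trace:
Take S₀ = ℰ ∪ {∅, X} = { {}, { ω₂ }, { ω₁, ω₂ }, X }.
Step 1: +2 →
  { ω₃ }  = X∖{ ω₁, ω₂ }
  { ω₁, ω₃ }  = X∖{ ω₂ }
  |family| = 6
Step 2 (1 new):
  { ω₂, ω₃ }  = { ω₃ } ∪ { ω₂ }
  |family| = 7
Step 3: 1 new —
  { ω₁ }  = X∖{ ω₂, ω₃ }
  |family| = 8
After Step 4 the family is unchanged; done.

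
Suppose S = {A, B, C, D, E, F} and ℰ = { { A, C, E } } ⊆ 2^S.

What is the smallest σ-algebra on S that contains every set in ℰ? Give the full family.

Answer: σ(ℰ) = { {}, { A, C, E }, { B, D, F }, S }

Derivation:
Take S₀ = ℰ ∪ {∅, S} = { {}, { A, C, E }, S }.
Pass 1 (1 new):
  { B, D, F }  = ᶜ of { A, C, E }
Pass 2: no new sets; the family is a σ-algebra.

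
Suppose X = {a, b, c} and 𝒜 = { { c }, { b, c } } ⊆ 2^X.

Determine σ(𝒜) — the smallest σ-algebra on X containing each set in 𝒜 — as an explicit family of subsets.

|σ(𝒜)| = 8.  σ(𝒜) = { {}, { a }, { b }, { c }, { a, b }, { a, c }, { b, c }, X }

Derivation:
Begin from { {}, { c }, { b, c }, X } (that is, 𝒜 plus ∅ and X).
Pass 1 adds 2:
  { a }  = X∖{ b, c }
  { a, b }  = X∖{ c }
  — 6 sets.
Pass 2: +1 →
  { a, c }  = { c } ∪ { a }
  — 7 sets.
Pass 3. New:
  { b }  = X∖{ a, c }
  — 8 sets.
Pass 4: no new sets; the family is a σ-algebra.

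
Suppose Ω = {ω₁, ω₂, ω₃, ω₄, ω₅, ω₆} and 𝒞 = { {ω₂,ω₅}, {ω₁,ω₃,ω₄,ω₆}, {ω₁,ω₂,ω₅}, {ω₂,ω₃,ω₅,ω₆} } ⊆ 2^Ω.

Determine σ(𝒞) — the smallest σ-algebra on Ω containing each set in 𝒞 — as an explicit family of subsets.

Start: 𝒞 ∪ {∅, Ω} = { {}, {ω₂,ω₅}, {ω₁,ω₂,ω₅}, {ω₁,ω₃,ω₄,ω₆}, {ω₂,ω₃,ω₅,ω₆}, Ω }.
Round 1: +3 →
  {ω₁,ω₄}  = Ω∖{ω₂,ω₃,ω₅,ω₆}
  {ω₃,ω₄,ω₆}  = Ω∖{ω₁,ω₂,ω₅}
  {ω₁,ω₂,ω₃,ω₅,ω₆}  = {ω₁,ω₂,ω₅} ∪ {ω₂,ω₃,ω₅,ω₆}
  [9 total]
Round 2: +3 →
  {ω₄}  = Ω∖{ω₁,ω₂,ω₃,ω₅,ω₆}
  {ω₁,ω₂,ω₄,ω₅}  = {ω₂,ω₅} ∪ {ω₁,ω₄}
  {ω₂,ω₃,ω₄,ω₅,ω₆}  = {ω₂,ω₅} ∪ {ω₃,ω₄,ω₆}
  [12 total]
Round 3. New:
  {ω₁}  = Ω∖{ω₂,ω₃,ω₄,ω₅,ω₆}
  {ω₃,ω₆}  = Ω∖{ω₁,ω₂,ω₄,ω₅}
  {ω₂,ω₄,ω₅}  = {ω₂,ω₅} ∪ {ω₄}
  [15 total]
Round 4: +1 →
  {ω₁,ω₃,ω₆}  = Ω∖{ω₂,ω₄,ω₅}
  [16 total]
Round 5: already closed under ᶜ and ∪.

Hence σ(𝒞) has 16 members: { {}, {ω₁}, {ω₄}, {ω₁,ω₄}, {ω₂,ω₅}, {ω₃,ω₆}, {ω₁,ω₂,ω₅}, {ω₁,ω₃,ω₆}, {ω₂,ω₄,ω₅}, {ω₃,ω₄,ω₆}, {ω₁,ω₂,ω₄,ω₅}, {ω₁,ω₃,ω₄,ω₆}, {ω₂,ω₃,ω₅,ω₆}, {ω₁,ω₂,ω₃,ω₅,ω₆}, {ω₂,ω₃,ω₄,ω₅,ω₆}, Ω }.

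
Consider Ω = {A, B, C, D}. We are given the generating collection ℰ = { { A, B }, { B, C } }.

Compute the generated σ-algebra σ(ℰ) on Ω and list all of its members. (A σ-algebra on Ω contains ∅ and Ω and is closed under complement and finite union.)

Answer: σ(ℰ) = { {  }, { A }, { B }, { C }, { D }, { A, B }, { A, C }, { A, D }, { B, C }, { B, D }, { C, D }, { A, B, C }, { A, B, D }, { A, C, D }, { B, C, D }, Ω }

Check:
Start: ℰ ∪ {∅, Ω} = { {  }, { A, B }, { B, C }, Ω }.
Pass 1. New:
  { A, D }  = { B, C }ᶜ
  { C, D }  = { A, B }ᶜ
  { A, B, C }  = { A, B } ∪ { B, C }
  (now 7)
Pass 2 (4 new):
  { D }  = { A, B, C }ᶜ
  { A, B, D }  = { A, D } ∪ { A, B }
  { A, C, D }  = { C, D } ∪ { A, D }
  { B, C, D }  = { C, D } ∪ { B, C }
  (now 11)
Pass 3 (3 new):
  { A }  = { B, C, D }ᶜ
  { B }  = { A, C, D }ᶜ
  { C }  = { A, B, D }ᶜ
  (now 14)
Pass 4 (2 new):
  { A, C }  = { C } ∪ { A }
  { B, D }  = { D } ∪ { B }
  (now 16)
Pass 5: stable.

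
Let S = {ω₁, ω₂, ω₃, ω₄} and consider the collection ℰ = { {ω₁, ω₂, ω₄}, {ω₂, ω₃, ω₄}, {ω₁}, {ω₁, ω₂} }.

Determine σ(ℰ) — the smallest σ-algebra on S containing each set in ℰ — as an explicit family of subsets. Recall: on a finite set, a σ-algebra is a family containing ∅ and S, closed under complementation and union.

σ(ℰ) (16 sets): { ∅, {ω₁}, {ω₂}, {ω₃}, {ω₄}, {ω₁, ω₂}, {ω₁, ω₃}, {ω₁, ω₄}, {ω₂, ω₃}, {ω₂, ω₄}, {ω₃, ω₄}, {ω₁, ω₂, ω₃}, {ω₁, ω₂, ω₄}, {ω₁, ω₃, ω₄}, {ω₂, ω₃, ω₄}, S }

Working:
Seed the family with ℰ together with ∅ and S: { ∅, {ω₁}, {ω₁, ω₂}, {ω₁, ω₂, ω₄}, {ω₂, ω₃, ω₄}, S }.
Iteration 1 adds 2:
  {ω₃}  = {ω₁, ω₂, ω₄}ᶜ
  {ω₃, ω₄}  = {ω₁, ω₂}ᶜ
  |family| = 8
Iteration 2: +3 →
  {ω₁, ω₃}  = {ω₃} ∪ {ω₁}
  {ω₁, ω₂, ω₃}  = {ω₃} ∪ {ω₁, ω₂}
  {ω₁, ω₃, ω₄}  = {ω₃, ω₄} ∪ {ω₁}
  |family| = 11
Iteration 3: +3 →
  {ω₂}  = {ω₁, ω₃, ω₄}ᶜ
  {ω₄}  = {ω₁, ω₂, ω₃}ᶜ
  {ω₂, ω₄}  = {ω₁, ω₃}ᶜ
  |family| = 14
Iteration 4: 2 new —
  {ω₁, ω₄}  = {ω₄} ∪ {ω₁}
  {ω₂, ω₃}  = {ω₃} ∪ {ω₂}
  |family| = 16
Iteration 5: no new sets; the family is a σ-algebra.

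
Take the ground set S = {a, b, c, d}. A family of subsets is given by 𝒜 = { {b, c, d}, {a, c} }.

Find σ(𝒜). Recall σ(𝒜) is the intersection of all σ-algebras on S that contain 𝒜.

|σ(𝒜)| = 8.  σ(𝒜) = { {}, {a}, {c}, {a, c}, {b, d}, {a, b, d}, {b, c, d}, S }

Derivation:
Seed the family with 𝒜 together with ∅ and S: { {}, {a, c}, {b, c, d}, S }.
Round 1 adds 2:
  {a}  = ᶜ of {b, c, d}
  {b, d}  = ᶜ of {a, c}
  (now 6)
Round 2: +1 →
  {a, b, d}  = {b, d} ∪ {a}
  (now 7)
Round 3 adds 1:
  {c}  = ᶜ of {a, b, d}
  (now 8)
Round 4: already closed under ᶜ and ∪.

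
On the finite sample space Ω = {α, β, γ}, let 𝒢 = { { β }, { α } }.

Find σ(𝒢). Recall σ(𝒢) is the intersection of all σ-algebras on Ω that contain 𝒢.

Start: 𝒢 ∪ {∅, Ω} = { ∅, { α }, { β }, Ω }.
Step 1 adds 3:
  { α, β }  = { β } ∪ { α }
  { α, γ }  = ᶜ of { β }
  { β, γ }  = ᶜ of { α }
  — 7 sets.
Step 2: 1 new —
  { γ }  = ᶜ of { α, β }
  — 8 sets.
Step 3 adds nothing — fixpoint reached.

Hence σ(𝒢) has 8 members: { ∅, { α }, { β }, { γ }, { α, β }, { α, γ }, { β, γ }, Ω }.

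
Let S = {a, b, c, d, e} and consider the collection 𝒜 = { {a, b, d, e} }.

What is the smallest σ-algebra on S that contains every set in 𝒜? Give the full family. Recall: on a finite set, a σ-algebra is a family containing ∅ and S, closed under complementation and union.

σ(𝒜) = { ∅, {c}, {a, b, d, e}, S }

Trace:
Begin from { ∅, {a, b, d, e}, S } (that is, 𝒜 plus ∅ and S).
Round 1: +1 →
  {c}  = S∖{a, b, d, e}
Round 2 adds nothing — fixpoint reached.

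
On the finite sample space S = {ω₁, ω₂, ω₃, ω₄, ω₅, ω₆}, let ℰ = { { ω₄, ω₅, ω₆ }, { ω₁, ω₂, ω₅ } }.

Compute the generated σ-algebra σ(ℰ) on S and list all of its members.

Start: ℰ ∪ {∅, S} = { ∅, { ω₁, ω₂, ω₅ }, { ω₄, ω₅, ω₆ }, S }.
Iteration 1 adds 3:
  { ω₁, ω₂, ω₃ }  = { ω₄, ω₅, ω₆ }ᶜ
  { ω₃, ω₄, ω₆ }  = { ω₁, ω₂, ω₅ }ᶜ
  { ω₁, ω₂, ω₄, ω₅, ω₆ }  = { ω₁, ω₂, ω₅ } ∪ { ω₄, ω₅, ω₆ }
  — 7 sets.
Iteration 2. New:
  { ω₃ }  = { ω₁, ω₂, ω₄, ω₅, ω₆ }ᶜ
  { ω₁, ω₂, ω₃, ω₅ }  = { ω₁, ω₂, ω₅ } ∪ { ω₁, ω₂, ω₃ }
  { ω₃, ω₄, ω₅, ω₆ }  = { ω₃, ω₄, ω₆ } ∪ { ω₄, ω₅, ω₆ }
  { ω₁, ω₂, ω₃, ω₄, ω₆ }  = { ω₁, ω₂, ω₃ } ∪ { ω₃, ω₄, ω₆ }
  — 11 sets.
Iteration 3 adds 3:
  { ω₅ }  = { ω₁, ω₂, ω₃, ω₄, ω₆ }ᶜ
  { ω₁, ω₂ }  = { ω₃, ω₄, ω₅, ω₆ }ᶜ
  { ω₄, ω₆ }  = { ω₁, ω₂, ω₃, ω₅ }ᶜ
  — 14 sets.
Iteration 4. New:
  { ω₃, ω₅ }  = { ω₃ } ∪ { ω₅ }
  { ω₁, ω₂, ω₄, ω₆ }  = { ω₁, ω₂ } ∪ { ω₄, ω₆ }
  — 16 sets.
Iteration 5 adds nothing — fixpoint reached.

σ(ℰ) = { ∅, { ω₃ }, { ω₅ }, { ω₁, ω₂ }, { ω₃, ω₅ }, { ω₄, ω₆ }, { ω₁, ω₂, ω₃ }, { ω₁, ω₂, ω₅ }, { ω₃, ω₄, ω₆ }, { ω₄, ω₅, ω₆ }, { ω₁, ω₂, ω₃, ω₅ }, { ω₁, ω₂, ω₄, ω₆ }, { ω₃, ω₄, ω₅, ω₆ }, { ω₁, ω₂, ω₃, ω₄, ω₆ }, { ω₁, ω₂, ω₄, ω₅, ω₆ }, S }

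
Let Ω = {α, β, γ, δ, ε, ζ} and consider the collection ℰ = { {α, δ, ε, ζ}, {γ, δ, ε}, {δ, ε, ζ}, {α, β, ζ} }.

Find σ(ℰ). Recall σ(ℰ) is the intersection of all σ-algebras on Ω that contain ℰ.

Begin from { {}, {α, β, ζ}, {γ, δ, ε}, {δ, ε, ζ}, {α, δ, ε, ζ}, Ω } (that is, ℰ plus ∅ and Ω).
Round 1: +5 →
  {β, γ}  = complement {α, δ, ε, ζ}
  {α, β, γ}  = complement {δ, ε, ζ}
  {γ, δ, ε, ζ}  = {γ, δ, ε} ∪ {δ, ε, ζ}
  {α, β, δ, ε, ζ}  = {α, δ, ε, ζ} ∪ {α, β, ζ}
  {α, γ, δ, ε, ζ}  = {γ, δ, ε} ∪ {α, δ, ε, ζ}
  — 11 sets.
Round 2 adds 7:
  {β}  = complement {α, γ, δ, ε, ζ}
  {γ}  = complement {α, β, δ, ε, ζ}
  {α, β}  = complement {γ, δ, ε, ζ}
  {α, β, γ, ζ}  = {α, β, γ} ∪ {α, β, ζ}
  {β, γ, δ, ε}  = {γ, δ, ε} ∪ {β, γ}
  {α, β, γ, δ, ε}  = {γ, δ, ε} ∪ {α, β, γ}
  {β, γ, δ, ε, ζ}  = {γ, δ, ε, ζ} ∪ {β, γ}
  — 18 sets.
Round 3 (5 new):
  {α}  = complement {β, γ, δ, ε, ζ}
  {ζ}  = complement {α, β, γ, δ, ε}
  {α, ζ}  = complement {β, γ, δ, ε}
  {δ, ε}  = complement {α, β, γ, ζ}
  {β, δ, ε, ζ}  = {β} ∪ {δ, ε, ζ}
  — 23 sets.
Round 4 adds 9:
  {α, γ}  = complement {β, δ, ε, ζ}
  {β, ζ}  = {β} ∪ {ζ}
  {γ, ζ}  = {ζ} ∪ {γ}
  {α, γ, ζ}  = {α, ζ} ∪ {γ}
  {α, δ, ε}  = {δ, ε} ∪ {α}
  {β, γ, ζ}  = {ζ} ∪ {β, γ}
  {β, δ, ε}  = {β} ∪ {δ, ε}
  {α, β, δ, ε}  = {α, β} ∪ {δ, ε}
  {α, γ, δ, ε}  = {γ, δ, ε} ∪ {α}
  — 32 sets.
Round 5 adds nothing — fixpoint reached.

Hence σ(ℰ) has 32 members: { {}, {α}, {β}, {γ}, {ζ}, {α, β}, {α, γ}, {α, ζ}, {β, γ}, {β, ζ}, {γ, ζ}, {δ, ε}, {α, β, γ}, {α, β, ζ}, {α, γ, ζ}, {α, δ, ε}, {β, γ, ζ}, {β, δ, ε}, {γ, δ, ε}, {δ, ε, ζ}, {α, β, γ, ζ}, {α, β, δ, ε}, {α, γ, δ, ε}, {α, δ, ε, ζ}, {β, γ, δ, ε}, {β, δ, ε, ζ}, {γ, δ, ε, ζ}, {α, β, γ, δ, ε}, {α, β, δ, ε, ζ}, {α, γ, δ, ε, ζ}, {β, γ, δ, ε, ζ}, Ω }.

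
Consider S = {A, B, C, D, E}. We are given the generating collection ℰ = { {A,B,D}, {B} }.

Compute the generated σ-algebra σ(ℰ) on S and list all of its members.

Answer: σ(ℰ) = { ∅, {B}, {A,D}, {C,E}, {A,B,D}, {B,C,E}, {A,C,D,E}, S }

Derivation:
Begin from { ∅, {B}, {A,B,D}, S } (that is, ℰ plus ∅ and S).
Iteration 1. New:
  {C,E}  = ᶜ of {A,B,D}
  {A,C,D,E}  = ᶜ of {B}
  (now 6)
Iteration 2: +1 →
  {B,C,E}  = {C,E} ∪ {B}
  (now 7)
Iteration 3 adds 1:
  {A,D}  = ᶜ of {B,C,E}
  (now 8)
Iteration 4: closed — nothing new.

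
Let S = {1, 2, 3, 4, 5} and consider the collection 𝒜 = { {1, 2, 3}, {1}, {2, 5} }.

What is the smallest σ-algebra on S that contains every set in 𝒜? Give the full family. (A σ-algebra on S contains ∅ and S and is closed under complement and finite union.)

Answer: σ(𝒜) = { {}, {1}, {2}, {3}, {4}, {5}, {1, 2}, {1, 3}, {1, 4}, {1, 5}, {2, 3}, {2, 4}, {2, 5}, {3, 4}, {3, 5}, {4, 5}, {1, 2, 3}, {1, 2, 4}, {1, 2, 5}, {1, 3, 4}, {1, 3, 5}, {1, 4, 5}, {2, 3, 4}, {2, 3, 5}, {2, 4, 5}, {3, 4, 5}, {1, 2, 3, 4}, {1, 2, 3, 5}, {1, 2, 4, 5}, {1, 3, 4, 5}, {2, 3, 4, 5}, S }

Derivation:
Seed the family with 𝒜 together with ∅ and S: { {}, {1}, {2, 5}, {1, 2, 3}, S }.
Pass 1. New:
  {4, 5}  = {1, 2, 3}ᶜ
  {1, 2, 5}  = {2, 5} ∪ {1}
  {1, 3, 4}  = {2, 5}ᶜ
  {1, 2, 3, 5}  = {2, 5} ∪ {1, 2, 3}
  {2, 3, 4, 5}  = {1}ᶜ
Pass 2 (7 new):
  {4}  = {1, 2, 3, 5}ᶜ
  {3, 4}  = {1, 2, 5}ᶜ
  {1, 4, 5}  = {4, 5} ∪ {1}
  {2, 4, 5}  = {2, 5} ∪ {4, 5}
  {1, 2, 3, 4}  = {1, 2, 3} ∪ {1, 3, 4}
  {1, 2, 4, 5}  = {4, 5} ∪ {1, 2, 5}
  {1, 3, 4, 5}  = {4, 5} ∪ {1, 3, 4}
Pass 3: 7 new —
  {2}  = {1, 3, 4, 5}ᶜ
  {3}  = {1, 2, 4, 5}ᶜ
  {5}  = {1, 2, 3, 4}ᶜ
  {1, 3}  = {2, 4, 5}ᶜ
  {1, 4}  = {4} ∪ {1}
  {2, 3}  = {1, 4, 5}ᶜ
  {3, 4, 5}  = {4, 5} ∪ {3, 4}
Pass 4 (8 new):
  {1, 2}  = {3, 4, 5}ᶜ
  {1, 5}  = {5} ∪ {1}
  {2, 4}  = {2} ∪ {4}
  {3, 5}  = {5} ∪ {3}
  {1, 2, 4}  = {2} ∪ {1, 4}
  {1, 3, 5}  = {5} ∪ {1, 3}
  {2, 3, 4}  = {3, 4} ∪ {2}
  {2, 3, 5}  = {1, 4}ᶜ
After Pass 5 the family is unchanged; done.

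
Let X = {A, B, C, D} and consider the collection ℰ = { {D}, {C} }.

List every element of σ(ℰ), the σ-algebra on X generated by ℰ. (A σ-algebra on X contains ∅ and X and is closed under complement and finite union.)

Initial family (4 sets): { {}, {C}, {D}, X }.
Pass 1: 3 new —
  {C, D}  = {C} ∪ {D}
  {A, B, C}  = {D}ᶜ
  {A, B, D}  = {C}ᶜ
  [7 total]
Pass 2. New:
  {A, B}  = {C, D}ᶜ
  [8 total]
Pass 3 adds nothing — fixpoint reached.

|σ(ℰ)| = 8.  σ(ℰ) = { {}, {C}, {D}, {A, B}, {C, D}, {A, B, C}, {A, B, D}, X }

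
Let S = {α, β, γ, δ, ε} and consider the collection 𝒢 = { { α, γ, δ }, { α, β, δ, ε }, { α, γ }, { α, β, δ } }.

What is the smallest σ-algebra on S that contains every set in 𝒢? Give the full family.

Answer: σ(𝒢) = { {  }, { α }, { β }, { γ }, { δ }, { ε }, { α, β }, { α, γ }, { α, δ }, { α, ε }, { β, γ }, { β, δ }, { β, ε }, { γ, δ }, { γ, ε }, { δ, ε }, { α, β, γ }, { α, β, δ }, { α, β, ε }, { α, γ, δ }, { α, γ, ε }, { α, δ, ε }, { β, γ, δ }, { β, γ, ε }, { β, δ, ε }, { γ, δ, ε }, { α, β, γ, δ }, { α, β, γ, ε }, { α, β, δ, ε }, { α, γ, δ, ε }, { β, γ, δ, ε }, S }

Check:
Seed the family with 𝒢 together with ∅ and S: { {  }, { α, γ }, { α, β, δ }, { α, γ, δ }, { α, β, δ, ε }, S }.
Iteration 1 adds 5:
  { γ }  = { α, β, δ, ε }ᶜ
  { β, ε }  = { α, γ, δ }ᶜ
  { γ, ε }  = { α, β, δ }ᶜ
  { β, δ, ε }  = { α, γ }ᶜ
  { α, β, γ, δ }  = { α, γ, δ } ∪ { α, β, δ }
  [11 total]
Iteration 2: 6 new —
  { ε }  = { α, β, γ, δ }ᶜ
  { α, γ, ε }  = { α, γ } ∪ { γ, ε }
  { β, γ, ε }  = { β, ε } ∪ { γ }
  { α, β, γ, ε }  = { β, ε } ∪ { α, γ }
  { α, γ, δ, ε }  = { α, γ, δ } ∪ { γ, ε }
  { β, γ, δ, ε }  = { γ } ∪ { β, δ, ε }
  [17 total]
Iteration 3: +5 →
  { α }  = { β, γ, δ, ε }ᶜ
  { β }  = { α, γ, δ, ε }ᶜ
  { δ }  = { α, β, γ, ε }ᶜ
  { α, δ }  = { β, γ, ε }ᶜ
  { β, δ }  = { α, γ, ε }ᶜ
  [22 total]
Iteration 4: +10 →
  { α, β }  = { β } ∪ { α }
  { α, ε }  = { ε } ∪ { α }
  { β, γ }  = { β } ∪ { γ }
  { γ, δ }  = { γ } ∪ { δ }
  { δ, ε }  = { ε } ∪ { δ }
  { α, β, γ }  = { β } ∪ { α, γ }
  { α, β, ε }  = { β, ε } ∪ { α }
  { α, δ, ε }  = { ε } ∪ { α, δ }
  { β, γ, δ }  = { γ } ∪ { β, δ }
  { γ, δ, ε }  = { δ } ∪ { γ, ε }
  [32 total]
Iteration 5: closed — nothing new.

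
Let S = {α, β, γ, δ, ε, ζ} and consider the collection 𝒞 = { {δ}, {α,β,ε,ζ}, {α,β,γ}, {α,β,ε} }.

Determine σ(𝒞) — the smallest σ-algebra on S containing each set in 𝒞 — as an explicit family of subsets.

σ(𝒞) = { {}, {γ}, {δ}, {ε}, {ζ}, {α,β}, {γ,δ}, {γ,ε}, {γ,ζ}, {δ,ε}, {δ,ζ}, {ε,ζ}, {α,β,γ}, {α,β,δ}, {α,β,ε}, {α,β,ζ}, {γ,δ,ε}, {γ,δ,ζ}, {γ,ε,ζ}, {δ,ε,ζ}, {α,β,γ,δ}, {α,β,γ,ε}, {α,β,γ,ζ}, {α,β,δ,ε}, {α,β,δ,ζ}, {α,β,ε,ζ}, {γ,δ,ε,ζ}, {α,β,γ,δ,ε}, {α,β,γ,δ,ζ}, {α,β,γ,ε,ζ}, {α,β,δ,ε,ζ}, S }

Working:
Take S₀ = 𝒞 ∪ {∅, S} = { {}, {δ}, {α,β,γ}, {α,β,ε}, {α,β,ε,ζ}, S }.
Pass 1 adds 8:
  {γ,δ}  = ᶜ of {α,β,ε,ζ}
  {γ,δ,ζ}  = ᶜ of {α,β,ε}
  {δ,ε,ζ}  = ᶜ of {α,β,γ}
  {α,β,γ,δ}  = {α,β,γ} ∪ {δ}
  {α,β,γ,ε}  = {α,β,ε} ∪ {α,β,γ}
  {α,β,δ,ε}  = {α,β,ε} ∪ {δ}
  {α,β,γ,ε,ζ}  = ᶜ of {δ}
  {α,β,δ,ε,ζ}  = {δ} ∪ {α,β,ε,ζ}
  (now 14)
Pass 2 adds 7:
  {γ}  = ᶜ of {α,β,δ,ε,ζ}
  {γ,ζ}  = ᶜ of {α,β,δ,ε}
  {δ,ζ}  = ᶜ of {α,β,γ,ε}
  {ε,ζ}  = ᶜ of {α,β,γ,δ}
  {γ,δ,ε,ζ}  = {γ,δ} ∪ {δ,ε,ζ}
  {α,β,γ,δ,ε}  = {γ,δ} ∪ {α,β,δ,ε}
  {α,β,γ,δ,ζ}  = {α,β,γ} ∪ {γ,δ,ζ}
  (now 21)
Pass 3. New:
  {ε}  = ᶜ of {α,β,γ,δ,ζ}
  {ζ}  = ᶜ of {α,β,γ,δ,ε}
  {α,β}  = ᶜ of {γ,δ,ε,ζ}
  {γ,ε,ζ}  = {ε,ζ} ∪ {γ}
  {α,β,γ,ζ}  = {α,β,γ} ∪ {γ,ζ}
  (now 26)
Pass 4. New:
  {γ,ε}  = {ε} ∪ {γ}
  {δ,ε}  = ᶜ of {α,β,γ,ζ}
  {α,β,δ}  = ᶜ of {γ,ε,ζ}
  {α,β,ζ}  = {α,β} ∪ {ζ}
  {γ,δ,ε}  = {γ,δ} ∪ {ε}
  {α,β,δ,ζ}  = {α,β} ∪ {δ,ζ}
  (now 32)
Pass 5: already closed under ᶜ and ∪.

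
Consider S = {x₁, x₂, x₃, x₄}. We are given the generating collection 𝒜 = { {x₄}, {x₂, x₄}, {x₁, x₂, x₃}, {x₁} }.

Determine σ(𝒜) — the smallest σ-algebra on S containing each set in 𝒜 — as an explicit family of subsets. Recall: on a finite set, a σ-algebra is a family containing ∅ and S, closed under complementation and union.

σ(𝒜) = { ∅, {x₁}, {x₂}, {x₃}, {x₄}, {x₁, x₂}, {x₁, x₃}, {x₁, x₄}, {x₂, x₃}, {x₂, x₄}, {x₃, x₄}, {x₁, x₂, x₃}, {x₁, x₂, x₄}, {x₁, x₃, x₄}, {x₂, x₃, x₄}, S }

Check:
Begin from { ∅, {x₁}, {x₄}, {x₂, x₄}, {x₁, x₂, x₃}, S } (that is, 𝒜 plus ∅ and S).
Round 1 (4 new):
  {x₁, x₃}  = {x₂, x₄}ᶜ
  {x₁, x₄}  = {x₄} ∪ {x₁}
  {x₁, x₂, x₄}  = {x₂, x₄} ∪ {x₁}
  {x₂, x₃, x₄}  = {x₁}ᶜ
  [10 total]
Round 2. New:
  {x₃}  = {x₁, x₂, x₄}ᶜ
  {x₂, x₃}  = {x₁, x₄}ᶜ
  {x₁, x₃, x₄}  = {x₁, x₄} ∪ {x₁, x₃}
  [13 total]
Round 3: 2 new —
  {x₂}  = {x₁, x₃, x₄}ᶜ
  {x₃, x₄}  = {x₃} ∪ {x₄}
  [15 total]
Round 4: +1 →
  {x₁, x₂}  = {x₃, x₄}ᶜ
  [16 total]
Round 5: no new sets; the family is a σ-algebra.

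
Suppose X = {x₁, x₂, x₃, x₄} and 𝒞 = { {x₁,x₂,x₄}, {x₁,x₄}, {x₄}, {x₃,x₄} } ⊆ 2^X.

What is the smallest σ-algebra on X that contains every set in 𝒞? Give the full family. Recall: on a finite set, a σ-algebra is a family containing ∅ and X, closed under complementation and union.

Start: 𝒞 ∪ {∅, X} = { ∅, {x₄}, {x₁,x₄}, {x₃,x₄}, {x₁,x₂,x₄}, X }.
Round 1. New:
  {x₃}  = complement {x₁,x₂,x₄}
  {x₁,x₂}  = complement {x₃,x₄}
  {x₂,x₃}  = complement {x₁,x₄}
  {x₁,x₂,x₃}  = complement {x₄}
  {x₁,x₃,x₄}  = {x₃,x₄} ∪ {x₁,x₄}
  [11 total]
Round 2 (2 new):
  {x₂}  = complement {x₁,x₃,x₄}
  {x₂,x₃,x₄}  = {x₃,x₄} ∪ {x₂,x₃}
  [13 total]
Round 3 adds 2:
  {x₁}  = complement {x₂,x₃,x₄}
  {x₂,x₄}  = {x₄} ∪ {x₂}
  [15 total]
Round 4 adds 1:
  {x₁,x₃}  = complement {x₂,x₄}
  [16 total]
Round 5: closed — nothing new.

|σ(𝒞)| = 16.  σ(𝒞) = { ∅, {x₁}, {x₂}, {x₃}, {x₄}, {x₁,x₂}, {x₁,x₃}, {x₁,x₄}, {x₂,x₃}, {x₂,x₄}, {x₃,x₄}, {x₁,x₂,x₃}, {x₁,x₂,x₄}, {x₁,x₃,x₄}, {x₂,x₃,x₄}, X }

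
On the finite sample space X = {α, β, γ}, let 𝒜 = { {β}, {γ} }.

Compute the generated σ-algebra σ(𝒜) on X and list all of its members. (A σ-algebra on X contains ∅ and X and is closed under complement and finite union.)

σ(𝒜) = { {}, {α}, {β}, {γ}, {α,β}, {α,γ}, {β,γ}, X }

Trace:
Take S₀ = 𝒜 ∪ {∅, X} = { {}, {β}, {γ}, X }.
Step 1. New:
  {α,β}  = X∖{γ}
  {α,γ}  = X∖{β}
  {β,γ}  = {γ} ∪ {β}
  |family| = 7
Step 2: +1 →
  {α}  = X∖{β,γ}
  |family| = 8
Step 3 adds nothing — fixpoint reached.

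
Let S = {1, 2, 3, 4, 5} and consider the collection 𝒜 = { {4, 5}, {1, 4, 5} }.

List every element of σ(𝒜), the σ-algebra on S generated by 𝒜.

σ(𝒜) = { {}, {1}, {2, 3}, {4, 5}, {1, 2, 3}, {1, 4, 5}, {2, 3, 4, 5}, S }

Trace:
Initial family (4 sets): { {}, {4, 5}, {1, 4, 5}, S }.
Pass 1: 2 new —
  {2, 3}  = S∖{1, 4, 5}
  {1, 2, 3}  = S∖{4, 5}
  — 6 sets.
Pass 2 (1 new):
  {2, 3, 4, 5}  = {4, 5} ∪ {2, 3}
  — 7 sets.
Pass 3 adds 1:
  {1}  = S∖{2, 3, 4, 5}
  — 8 sets.
Pass 4: no new sets; the family is a σ-algebra.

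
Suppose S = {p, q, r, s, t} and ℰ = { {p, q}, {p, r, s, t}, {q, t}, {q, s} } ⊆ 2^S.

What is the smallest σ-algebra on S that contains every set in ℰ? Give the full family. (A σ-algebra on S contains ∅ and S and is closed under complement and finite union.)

Begin from { ∅, {p, q}, {q, s}, {q, t}, {p, r, s, t}, S } (that is, ℰ plus ∅ and S).
Round 1: 7 new —
  {q}  = ᶜ of {p, r, s, t}
  {p, q, s}  = {p, q} ∪ {q, s}
  {p, q, t}  = {q, t} ∪ {p, q}
  {p, r, s}  = ᶜ of {q, t}
  {p, r, t}  = ᶜ of {q, s}
  {q, s, t}  = {q, t} ∪ {q, s}
  {r, s, t}  = ᶜ of {p, q}
  |family| = 13
Round 2: 7 new —
  {p, r}  = ᶜ of {q, s, t}
  {r, s}  = ᶜ of {p, q, t}
  {r, t}  = ᶜ of {p, q, s}
  {p, q, r, s}  = {p, q} ∪ {p, r, s}
  {p, q, r, t}  = {q, t} ∪ {p, r, t}
  {p, q, s, t}  = {q, t} ∪ {p, q, s}
  {q, r, s, t}  = {q, t} ∪ {r, s, t}
  |family| = 20
Round 3 (7 new):
  {p}  = ᶜ of {q, r, s, t}
  {r}  = ᶜ of {p, q, s, t}
  {s}  = ᶜ of {p, q, r, t}
  {t}  = ᶜ of {p, q, r, s}
  {p, q, r}  = {q} ∪ {p, r}
  {q, r, s}  = {r, s} ∪ {q}
  {q, r, t}  = {q, t} ∪ {r, t}
  |family| = 27
Round 4: +4 →
  {p, s}  = ᶜ of {q, r, t}
  {p, t}  = ᶜ of {q, r, s}
  {q, r}  = {q} ∪ {r}
  {s, t}  = ᶜ of {p, q, r}
  |family| = 31
Round 5: +1 →
  {p, s, t}  = ᶜ of {q, r}
  |family| = 32
Round 6: no new sets; the family is a σ-algebra.

Therefore σ(ℰ) = { ∅, {p}, {q}, {r}, {s}, {t}, {p, q}, {p, r}, {p, s}, {p, t}, {q, r}, {q, s}, {q, t}, {r, s}, {r, t}, {s, t}, {p, q, r}, {p, q, s}, {p, q, t}, {p, r, s}, {p, r, t}, {p, s, t}, {q, r, s}, {q, r, t}, {q, s, t}, {r, s, t}, {p, q, r, s}, {p, q, r, t}, {p, q, s, t}, {p, r, s, t}, {q, r, s, t}, S } (|σ(ℰ)| = 32).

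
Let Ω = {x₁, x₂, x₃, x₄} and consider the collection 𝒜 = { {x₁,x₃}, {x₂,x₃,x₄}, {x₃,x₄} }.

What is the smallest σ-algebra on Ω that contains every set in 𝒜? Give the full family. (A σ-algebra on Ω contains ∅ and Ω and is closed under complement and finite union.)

σ(𝒜) = { {}, {x₁}, {x₂}, {x₃}, {x₄}, {x₁,x₂}, {x₁,x₃}, {x₁,x₄}, {x₂,x₃}, {x₂,x₄}, {x₃,x₄}, {x₁,x₂,x₃}, {x₁,x₂,x₄}, {x₁,x₃,x₄}, {x₂,x₃,x₄}, Ω }

Check:
Seed the family with 𝒜 together with ∅ and Ω: { {}, {x₁,x₃}, {x₃,x₄}, {x₂,x₃,x₄}, Ω }.
Round 1 adds 4:
  {x₁}  = complement {x₂,x₃,x₄}
  {x₁,x₂}  = complement {x₃,x₄}
  {x₂,x₄}  = complement {x₁,x₃}
  {x₁,x₃,x₄}  = {x₃,x₄} ∪ {x₁,x₃}
  (now 9)
Round 2: 3 new —
  {x₂}  = complement {x₁,x₃,x₄}
  {x₁,x₂,x₃}  = {x₁,x₂} ∪ {x₁,x₃}
  {x₁,x₂,x₄}  = {x₁,x₂} ∪ {x₂,x₄}
  (now 12)
Round 3: 2 new —
  {x₃}  = complement {x₁,x₂,x₄}
  {x₄}  = complement {x₁,x₂,x₃}
  (now 14)
Round 4 adds 2:
  {x₁,x₄}  = {x₄} ∪ {x₁}
  {x₂,x₃}  = {x₃} ∪ {x₂}
  (now 16)
Round 5 adds nothing — fixpoint reached.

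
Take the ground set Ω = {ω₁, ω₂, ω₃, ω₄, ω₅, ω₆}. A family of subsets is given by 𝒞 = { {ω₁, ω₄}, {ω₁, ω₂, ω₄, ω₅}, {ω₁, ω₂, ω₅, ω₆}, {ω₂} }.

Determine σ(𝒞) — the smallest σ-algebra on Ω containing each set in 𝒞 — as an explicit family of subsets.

Seed the family with 𝒞 together with ∅ and Ω: { {}, {ω₂}, {ω₁, ω₄}, {ω₁, ω₂, ω₄, ω₅}, {ω₁, ω₂, ω₅, ω₆}, Ω }.
Step 1. New:
  {ω₃, ω₄}  = complement {ω₁, ω₂, ω₅, ω₆}
  {ω₃, ω₆}  = complement {ω₁, ω₂, ω₄, ω₅}
  {ω₁, ω₂, ω₄}  = {ω₁, ω₄} ∪ {ω₂}
  {ω₂, ω₃, ω₅, ω₆}  = complement {ω₁, ω₄}
  {ω₁, ω₂, ω₄, ω₅, ω₆}  = {ω₁, ω₄} ∪ {ω₁, ω₂, ω₅, ω₆}
  {ω₁, ω₃, ω₄, ω₅, ω₆}  = complement {ω₂}
Step 2 (12 new):
  {ω₃}  = complement {ω₁, ω₂, ω₄, ω₅, ω₆}
  {ω₁, ω₃, ω₄}  = {ω₃, ω₄} ∪ {ω₁, ω₄}
  {ω₂, ω₃, ω₄}  = {ω₃, ω₄} ∪ {ω₂}
  {ω₂, ω₃, ω₆}  = {ω₂} ∪ {ω₃, ω₆}
  {ω₃, ω₄, ω₆}  = {ω₃, ω₄} ∪ {ω₃, ω₆}
  {ω₃, ω₅, ω₆}  = complement {ω₁, ω₂, ω₄}
  {ω₁, ω₂, ω₃, ω₄}  = {ω₃, ω₄} ∪ {ω₁, ω₂, ω₄}
  {ω₁, ω₃, ω₄, ω₆}  = {ω₁, ω₄} ∪ {ω₃, ω₆}
  {ω₁, ω₂, ω₃, ω₄, ω₅}  = {ω₃, ω₄} ∪ {ω₁, ω₂, ω₄, ω₅}
  {ω₁, ω₂, ω₃, ω₄, ω₆}  = {ω₁, ω₂, ω₄} ∪ {ω₃, ω₆}
  {ω₁, ω₂, ω₃, ω₅, ω₆}  = {ω₃, ω₆} ∪ {ω₁, ω₂, ω₅, ω₆}
  {ω₂, ω₃, ω₄, ω₅, ω₆}  = {ω₃, ω₄} ∪ {ω₂, ω₃, ω₅, ω₆}
Step 3. New:
  {ω₁}  = complement {ω₂, ω₃, ω₄, ω₅, ω₆}
  {ω₄}  = complement {ω₁, ω₂, ω₃, ω₅, ω₆}
  {ω₅}  = complement {ω₁, ω₂, ω₃, ω₄, ω₆}
  {ω₆}  = complement {ω₁, ω₂, ω₃, ω₄, ω₅}
  {ω₂, ω₃}  = {ω₂} ∪ {ω₃}
  {ω₂, ω₅}  = complement {ω₁, ω₃, ω₄, ω₆}
  {ω₅, ω₆}  = complement {ω₁, ω₂, ω₃, ω₄}
  {ω₁, ω₂, ω₅}  = complement {ω₃, ω₄, ω₆}
  {ω₁, ω₄, ω₅}  = complement {ω₂, ω₃, ω₆}
  {ω₁, ω₅, ω₆}  = complement {ω₂, ω₃, ω₄}
  {ω₂, ω₅, ω₆}  = complement {ω₁, ω₃, ω₄}
  {ω₂, ω₃, ω₄, ω₆}  = {ω₃, ω₄} ∪ {ω₂, ω₃, ω₆}
  {ω₃, ω₄, ω₅, ω₆}  = {ω₃, ω₄} ∪ {ω₃, ω₅, ω₆}
Step 4. New:
  {ω₁, ω₂}  = complement {ω₃, ω₄, ω₅, ω₆}
  {ω₁, ω₃}  = {ω₁} ∪ {ω₃}
  {ω₁, ω₅}  = complement {ω₂, ω₃, ω₄, ω₆}
  {ω₁, ω₆}  = {ω₁} ∪ {ω₆}
  {ω₂, ω₄}  = {ω₂} ∪ {ω₄}
  {ω₂, ω₆}  = {ω₂} ∪ {ω₆}
  {ω₃, ω₅}  = {ω₅} ∪ {ω₃}
  {ω₄, ω₅}  = {ω₅} ∪ {ω₄}
  {ω₄, ω₆}  = {ω₆} ∪ {ω₄}
  {ω₁, ω₂, ω₃}  = {ω₁} ∪ {ω₂, ω₃}
  {ω₁, ω₃, ω₆}  = {ω₁} ∪ {ω₃, ω₆}
  {ω₁, ω₄, ω₆}  = {ω₆} ∪ {ω₁, ω₄}
  {ω₂, ω₃, ω₅}  = {ω₂, ω₅} ∪ {ω₃}
  {ω₂, ω₄, ω₅}  = {ω₂, ω₅} ∪ {ω₄}
  {ω₃, ω₄, ω₅}  = {ω₃, ω₄} ∪ {ω₅}
  {ω₄, ω₅, ω₆}  = {ω₅, ω₆} ∪ {ω₄}
  {ω₁, ω₂, ω₃, ω₅}  = {ω₃} ∪ {ω₁, ω₂, ω₅}
  {ω₁, ω₂, ω₃, ω₆}  = {ω₁} ∪ {ω₂, ω₃, ω₆}
  {ω₁, ω₂, ω₄, ω₆}  = {ω₆} ∪ {ω₁, ω₂, ω₄}
  {ω₁, ω₃, ω₄, ω₅}  = {ω₁, ω₄, ω₅} ∪ {ω₃, ω₄}
  {ω₁, ω₃, ω₅, ω₆}  = {ω₁} ∪ {ω₃, ω₅, ω₆}
  {ω₁, ω₄, ω₅, ω₆}  = complement {ω₂, ω₃}
  {ω₂, ω₃, ω₄, ω₅}  = {ω₂, ω₅} ∪ {ω₃, ω₄}
  {ω₂, ω₄, ω₅, ω₆}  = {ω₂, ω₅, ω₆} ∪ {ω₄}
Step 5: 3 new —
  {ω₁, ω₂, ω₆}  = complement {ω₃, ω₄, ω₅}
  {ω₁, ω₃, ω₅}  = {ω₁, ω₃} ∪ {ω₁, ω₅}
  {ω₂, ω₄, ω₆}  = {ω₂} ∪ {ω₄, ω₆}
Step 6 adds nothing — fixpoint reached.

Therefore σ(𝒞) = { {}, {ω₁}, {ω₂}, {ω₃}, {ω₄}, {ω₅}, {ω₆}, {ω₁, ω₂}, {ω₁, ω₃}, {ω₁, ω₄}, {ω₁, ω₅}, {ω₁, ω₆}, {ω₂, ω₃}, {ω₂, ω₄}, {ω₂, ω₅}, {ω₂, ω₆}, {ω₃, ω₄}, {ω₃, ω₅}, {ω₃, ω₆}, {ω₄, ω₅}, {ω₄, ω₆}, {ω₅, ω₆}, {ω₁, ω₂, ω₃}, {ω₁, ω₂, ω₄}, {ω₁, ω₂, ω₅}, {ω₁, ω₂, ω₆}, {ω₁, ω₃, ω₄}, {ω₁, ω₃, ω₅}, {ω₁, ω₃, ω₆}, {ω₁, ω₄, ω₅}, {ω₁, ω₄, ω₆}, {ω₁, ω₅, ω₆}, {ω₂, ω₃, ω₄}, {ω₂, ω₃, ω₅}, {ω₂, ω₃, ω₆}, {ω₂, ω₄, ω₅}, {ω₂, ω₄, ω₆}, {ω₂, ω₅, ω₆}, {ω₃, ω₄, ω₅}, {ω₃, ω₄, ω₆}, {ω₃, ω₅, ω₆}, {ω₄, ω₅, ω₆}, {ω₁, ω₂, ω₃, ω₄}, {ω₁, ω₂, ω₃, ω₅}, {ω₁, ω₂, ω₃, ω₆}, {ω₁, ω₂, ω₄, ω₅}, {ω₁, ω₂, ω₄, ω₆}, {ω₁, ω₂, ω₅, ω₆}, {ω₁, ω₃, ω₄, ω₅}, {ω₁, ω₃, ω₄, ω₆}, {ω₁, ω₃, ω₅, ω₆}, {ω₁, ω₄, ω₅, ω₆}, {ω₂, ω₃, ω₄, ω₅}, {ω₂, ω₃, ω₄, ω₆}, {ω₂, ω₃, ω₅, ω₆}, {ω₂, ω₄, ω₅, ω₆}, {ω₃, ω₄, ω₅, ω₆}, {ω₁, ω₂, ω₃, ω₄, ω₅}, {ω₁, ω₂, ω₃, ω₄, ω₆}, {ω₁, ω₂, ω₃, ω₅, ω₆}, {ω₁, ω₂, ω₄, ω₅, ω₆}, {ω₁, ω₃, ω₄, ω₅, ω₆}, {ω₂, ω₃, ω₄, ω₅, ω₆}, Ω } (|σ(𝒞)| = 64).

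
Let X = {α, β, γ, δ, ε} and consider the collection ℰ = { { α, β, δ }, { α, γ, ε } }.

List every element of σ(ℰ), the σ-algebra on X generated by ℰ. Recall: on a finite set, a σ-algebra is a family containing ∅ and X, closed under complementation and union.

Begin from { ∅, { α, β, δ }, { α, γ, ε }, X } (that is, ℰ plus ∅ and X).
Step 1 adds 2:
  { β, δ }  = X∖{ α, γ, ε }
  { γ, ε }  = X∖{ α, β, δ }
Step 2: 1 new —
  { β, γ, δ, ε }  = { γ, ε } ∪ { β, δ }
Step 3 (1 new):
  { α }  = X∖{ β, γ, δ, ε }
Step 4: no new sets; the family is a σ-algebra.

Therefore σ(ℰ) = { ∅, { α }, { β, δ }, { γ, ε }, { α, β, δ }, { α, γ, ε }, { β, γ, δ, ε }, X } (|σ(ℰ)| = 8).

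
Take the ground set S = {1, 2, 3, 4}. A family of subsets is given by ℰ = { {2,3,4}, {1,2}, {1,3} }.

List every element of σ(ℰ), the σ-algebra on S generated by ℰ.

σ(ℰ) = { {}, {1}, {2}, {3}, {4}, {1,2}, {1,3}, {1,4}, {2,3}, {2,4}, {3,4}, {1,2,3}, {1,2,4}, {1,3,4}, {2,3,4}, S }

Check:
Seed the family with ℰ together with ∅ and S: { {}, {1,2}, {1,3}, {2,3,4}, S }.
Round 1: 4 new —
  {1}  = S∖{2,3,4}
  {2,4}  = S∖{1,3}
  {3,4}  = S∖{1,2}
  {1,2,3}  = {1,2} ∪ {1,3}
Round 2 adds 3:
  {4}  = S∖{1,2,3}
  {1,2,4}  = {1,2} ∪ {2,4}
  {1,3,4}  = {3,4} ∪ {1,3}
Round 3 adds 3:
  {2}  = S∖{1,3,4}
  {3}  = S∖{1,2,4}
  {1,4}  = {4} ∪ {1}
Round 4 (1 new):
  {2,3}  = S∖{1,4}
Round 5: closed — nothing new.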